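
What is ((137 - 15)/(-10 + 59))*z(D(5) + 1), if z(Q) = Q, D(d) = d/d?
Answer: 244/49 ≈ 4.9796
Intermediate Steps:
D(d) = 1
((137 - 15)/(-10 + 59))*z(D(5) + 1) = ((137 - 15)/(-10 + 59))*(1 + 1) = (122/49)*2 = 244/49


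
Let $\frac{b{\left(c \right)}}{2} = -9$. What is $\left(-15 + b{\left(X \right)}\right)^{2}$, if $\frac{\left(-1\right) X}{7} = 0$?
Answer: $1089$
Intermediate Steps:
$X = 0$ ($X = \left(-7\right) 0 = 0$)
$b{\left(c \right)} = -18$ ($b{\left(c \right)} = 2 \left(-9\right) = -18$)
$\left(-15 + b{\left(X \right)}\right)^{2} = \left(-15 - 18\right)^{2} = \left(-33\right)^{2} = 1089$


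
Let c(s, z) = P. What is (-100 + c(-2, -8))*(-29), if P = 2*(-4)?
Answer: 3132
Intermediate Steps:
P = -8
c(s, z) = -8
(-100 + c(-2, -8))*(-29) = (-100 - 8)*(-29) = -108*(-29) = 3132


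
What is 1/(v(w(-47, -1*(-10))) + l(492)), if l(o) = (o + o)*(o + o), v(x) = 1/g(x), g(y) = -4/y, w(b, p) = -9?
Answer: 4/3873033 ≈ 1.0328e-6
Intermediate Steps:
v(x) = -x/4 (v(x) = 1/(-4/x) = -x/4)
l(o) = 4*o² (l(o) = (2*o)*(2*o) = 4*o²)
1/(v(w(-47, -1*(-10))) + l(492)) = 1/(-¼*(-9) + 4*492²) = 1/(9/4 + 4*242064) = 1/(9/4 + 968256) = 1/(3873033/4) = 4/3873033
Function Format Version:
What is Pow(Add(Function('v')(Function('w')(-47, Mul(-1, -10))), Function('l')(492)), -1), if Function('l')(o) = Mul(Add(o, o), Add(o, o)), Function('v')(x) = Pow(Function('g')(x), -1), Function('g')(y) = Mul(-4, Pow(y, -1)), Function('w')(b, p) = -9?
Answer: Rational(4, 3873033) ≈ 1.0328e-6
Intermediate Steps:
Function('v')(x) = Mul(Rational(-1, 4), x) (Function('v')(x) = Pow(Mul(-4, Pow(x, -1)), -1) = Mul(Rational(-1, 4), x))
Function('l')(o) = Mul(4, Pow(o, 2)) (Function('l')(o) = Mul(Mul(2, o), Mul(2, o)) = Mul(4, Pow(o, 2)))
Pow(Add(Function('v')(Function('w')(-47, Mul(-1, -10))), Function('l')(492)), -1) = Pow(Add(Mul(Rational(-1, 4), -9), Mul(4, Pow(492, 2))), -1) = Pow(Add(Rational(9, 4), Mul(4, 242064)), -1) = Pow(Add(Rational(9, 4), 968256), -1) = Pow(Rational(3873033, 4), -1) = Rational(4, 3873033)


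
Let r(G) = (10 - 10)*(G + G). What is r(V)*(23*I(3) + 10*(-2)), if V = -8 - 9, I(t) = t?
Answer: 0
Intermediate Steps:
V = -17
r(G) = 0 (r(G) = 0*(2*G) = 0)
r(V)*(23*I(3) + 10*(-2)) = 0*(23*3 + 10*(-2)) = 0*(69 - 20) = 0*49 = 0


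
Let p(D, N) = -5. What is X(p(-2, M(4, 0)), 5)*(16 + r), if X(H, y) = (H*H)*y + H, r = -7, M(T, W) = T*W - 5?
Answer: 1080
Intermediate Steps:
M(T, W) = -5 + T*W
X(H, y) = H + y*H**2 (X(H, y) = H**2*y + H = y*H**2 + H = H + y*H**2)
X(p(-2, M(4, 0)), 5)*(16 + r) = (-5*(1 - 5*5))*(16 - 7) = -5*(1 - 25)*9 = -5*(-24)*9 = 120*9 = 1080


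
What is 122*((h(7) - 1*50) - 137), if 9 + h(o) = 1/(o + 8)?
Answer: -358558/15 ≈ -23904.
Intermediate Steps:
h(o) = -9 + 1/(8 + o) (h(o) = -9 + 1/(o + 8) = -9 + 1/(8 + o))
122*((h(7) - 1*50) - 137) = 122*(((-71 - 9*7)/(8 + 7) - 1*50) - 137) = 122*(((-71 - 63)/15 - 50) - 137) = 122*(((1/15)*(-134) - 50) - 137) = 122*((-134/15 - 50) - 137) = 122*(-884/15 - 137) = 122*(-2939/15) = -358558/15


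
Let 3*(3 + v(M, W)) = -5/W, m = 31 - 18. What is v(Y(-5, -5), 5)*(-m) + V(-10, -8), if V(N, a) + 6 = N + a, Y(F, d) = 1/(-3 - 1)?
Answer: 58/3 ≈ 19.333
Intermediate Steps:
m = 13
Y(F, d) = -¼ (Y(F, d) = 1/(-4) = -¼)
v(M, W) = -3 - 5/(3*W) (v(M, W) = -3 + (-5/W)/3 = -3 - 5/(3*W))
V(N, a) = -6 + N + a (V(N, a) = -6 + (N + a) = -6 + N + a)
v(Y(-5, -5), 5)*(-m) + V(-10, -8) = (-3 - 5/3/5)*(-1*13) + (-6 - 10 - 8) = (-3 - 5/3*⅕)*(-13) - 24 = (-3 - ⅓)*(-13) - 24 = -10/3*(-13) - 24 = 130/3 - 24 = 58/3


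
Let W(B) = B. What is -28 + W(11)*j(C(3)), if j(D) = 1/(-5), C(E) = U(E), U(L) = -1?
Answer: -151/5 ≈ -30.200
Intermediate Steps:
C(E) = -1
j(D) = -1/5
-28 + W(11)*j(C(3)) = -28 + 11*(-1/5) = -28 - 11/5 = -151/5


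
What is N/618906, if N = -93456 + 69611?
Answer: -1255/32574 ≈ -0.038528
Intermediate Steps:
N = -23845
N/618906 = -23845/618906 = -23845*1/618906 = -1255/32574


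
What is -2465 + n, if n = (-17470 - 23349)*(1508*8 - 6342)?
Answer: -233568783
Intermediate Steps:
n = -233566318 (n = -40819*(12064 - 6342) = -40819*5722 = -233566318)
-2465 + n = -2465 - 233566318 = -233568783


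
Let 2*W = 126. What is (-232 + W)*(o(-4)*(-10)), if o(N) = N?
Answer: -6760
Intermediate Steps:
W = 63 (W = (1/2)*126 = 63)
(-232 + W)*(o(-4)*(-10)) = (-232 + 63)*(-4*(-10)) = -169*40 = -6760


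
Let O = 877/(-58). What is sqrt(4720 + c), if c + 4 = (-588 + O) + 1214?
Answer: sqrt(17919622)/58 ≈ 72.985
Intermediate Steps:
O = -877/58 (O = 877*(-1/58) = -877/58 ≈ -15.121)
c = 35199/58 (c = -4 + ((-588 - 877/58) + 1214) = -4 + (-34981/58 + 1214) = -4 + 35431/58 = 35199/58 ≈ 606.88)
sqrt(4720 + c) = sqrt(4720 + 35199/58) = sqrt(308959/58) = sqrt(17919622)/58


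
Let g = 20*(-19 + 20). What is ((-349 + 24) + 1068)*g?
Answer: 14860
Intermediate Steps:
g = 20 (g = 20*1 = 20)
((-349 + 24) + 1068)*g = ((-349 + 24) + 1068)*20 = (-325 + 1068)*20 = 743*20 = 14860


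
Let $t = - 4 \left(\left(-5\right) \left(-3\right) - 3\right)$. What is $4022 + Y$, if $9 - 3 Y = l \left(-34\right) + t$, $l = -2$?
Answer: $\frac{12055}{3} \approx 4018.3$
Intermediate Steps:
$t = -48$ ($t = - 4 \left(15 - 3\right) = \left(-4\right) 12 = -48$)
$Y = - \frac{11}{3}$ ($Y = 3 - \frac{\left(-2\right) \left(-34\right) - 48}{3} = 3 - \frac{68 - 48}{3} = 3 - \frac{20}{3} = - \frac{11}{3} \approx -3.6667$)
$4022 + Y = 4022 - \frac{11}{3} = \frac{12055}{3}$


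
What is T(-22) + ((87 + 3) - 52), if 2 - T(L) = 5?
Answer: 35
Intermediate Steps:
T(L) = -3 (T(L) = 2 - 1*5 = 2 - 5 = -3)
T(-22) + ((87 + 3) - 52) = -3 + ((87 + 3) - 52) = -3 + (90 - 52) = -3 + 38 = 35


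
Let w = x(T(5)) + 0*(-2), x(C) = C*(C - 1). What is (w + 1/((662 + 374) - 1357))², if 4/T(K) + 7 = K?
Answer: 3705625/103041 ≈ 35.963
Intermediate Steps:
T(K) = 4/(-7 + K)
x(C) = C*(-1 + C)
w = 6 (w = (4/(-7 + 5))*(-1 + 4/(-7 + 5)) + 0*(-2) = (4/(-2))*(-1 + 4/(-2)) + 0 = (4*(-½))*(-1 + 4*(-½)) + 0 = -2*(-1 - 2) + 0 = -2*(-3) + 0 = 6 + 0 = 6)
(w + 1/((662 + 374) - 1357))² = (6 + 1/((662 + 374) - 1357))² = (6 + 1/(1036 - 1357))² = (6 + 1/(-321))² = (6 - 1/321)² = (1925/321)² = 3705625/103041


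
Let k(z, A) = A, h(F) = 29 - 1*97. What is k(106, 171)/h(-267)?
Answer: -171/68 ≈ -2.5147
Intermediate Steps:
h(F) = -68 (h(F) = 29 - 97 = -68)
k(106, 171)/h(-267) = 171/(-68) = 171*(-1/68) = -171/68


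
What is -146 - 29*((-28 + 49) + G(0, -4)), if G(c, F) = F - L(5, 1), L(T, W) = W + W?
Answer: -581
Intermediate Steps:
L(T, W) = 2*W
G(c, F) = -2 + F (G(c, F) = F - 2 = -2 + F)
-146 - 29*((-28 + 49) + G(0, -4)) = -146 - 29*((-28 + 49) + (-2 - 4)) = -146 - 29*(21 - 6) = -146 - 29*15 = -146 - 435 = -581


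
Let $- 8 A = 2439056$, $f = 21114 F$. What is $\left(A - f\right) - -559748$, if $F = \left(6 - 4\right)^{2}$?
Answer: $170410$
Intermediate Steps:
$F = 4$ ($F = 2^{2} = 4$)
$f = 84456$ ($f = 21114 \cdot 4 = 84456$)
$A = -304882$ ($A = \left(- \frac{1}{8}\right) 2439056 = -304882$)
$\left(A - f\right) - -559748 = \left(-304882 - 84456\right) - -559748 = \left(-304882 - 84456\right) + 559748 = -389338 + 559748 = 170410$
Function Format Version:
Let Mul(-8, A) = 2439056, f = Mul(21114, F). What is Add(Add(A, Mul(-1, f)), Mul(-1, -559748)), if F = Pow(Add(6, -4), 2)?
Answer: 170410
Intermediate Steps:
F = 4 (F = Pow(2, 2) = 4)
f = 84456 (f = Mul(21114, 4) = 84456)
A = -304882 (A = Mul(Rational(-1, 8), 2439056) = -304882)
Add(Add(A, Mul(-1, f)), Mul(-1, -559748)) = Add(Add(-304882, Mul(-1, 84456)), Mul(-1, -559748)) = Add(Add(-304882, -84456), 559748) = Add(-389338, 559748) = 170410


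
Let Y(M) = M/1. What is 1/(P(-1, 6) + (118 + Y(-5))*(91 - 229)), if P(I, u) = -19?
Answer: -1/15613 ≈ -6.4049e-5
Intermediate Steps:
Y(M) = M (Y(M) = M*1 = M)
1/(P(-1, 6) + (118 + Y(-5))*(91 - 229)) = 1/(-19 + (118 - 5)*(91 - 229)) = 1/(-19 + 113*(-138)) = 1/(-19 - 15594) = 1/(-15613) = -1/15613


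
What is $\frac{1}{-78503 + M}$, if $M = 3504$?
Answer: $- \frac{1}{74999} \approx -1.3334 \cdot 10^{-5}$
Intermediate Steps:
$\frac{1}{-78503 + M} = \frac{1}{-78503 + 3504} = \frac{1}{-74999} = - \frac{1}{74999}$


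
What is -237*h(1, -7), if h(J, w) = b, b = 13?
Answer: -3081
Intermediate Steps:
h(J, w) = 13
-237*h(1, -7) = -237*13 = -3081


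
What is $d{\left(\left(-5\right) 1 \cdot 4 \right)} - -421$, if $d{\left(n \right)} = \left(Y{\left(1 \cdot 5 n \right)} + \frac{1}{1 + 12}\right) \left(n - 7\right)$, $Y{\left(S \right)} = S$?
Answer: $\frac{40546}{13} \approx 3118.9$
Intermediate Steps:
$d{\left(n \right)} = \left(-7 + n\right) \left(\frac{1}{13} + 5 n\right)$ ($d{\left(n \right)} = \left(1 \cdot 5 n + \frac{1}{1 + 12}\right) \left(n - 7\right) = \left(5 n + \frac{1}{13}\right) \left(-7 + n\right) = \left(\frac{1}{13} + 5 n\right) \left(-7 + n\right) = \left(-7 + n\right) \left(\frac{1}{13} + 5 n\right)$)
$d{\left(\left(-5\right) 1 \cdot 4 \right)} - -421 = \left(- \frac{7}{13} + 5 \left(\left(-5\right) 1 \cdot 4\right)^{2} - \frac{454 \left(-5\right) 1 \cdot 4}{13}\right) - -421 = \left(- \frac{7}{13} + 5 \left(\left(-5\right) 4\right)^{2} - \frac{454 \left(\left(-5\right) 4\right)}{13}\right) + 421 = \left(- \frac{7}{13} + 5 \left(-20\right)^{2} - - \frac{9080}{13}\right) + 421 = \left(- \frac{7}{13} + 5 \cdot 400 + \frac{9080}{13}\right) + 421 = \left(- \frac{7}{13} + 2000 + \frac{9080}{13}\right) + 421 = \frac{35073}{13} + 421 = \frac{40546}{13}$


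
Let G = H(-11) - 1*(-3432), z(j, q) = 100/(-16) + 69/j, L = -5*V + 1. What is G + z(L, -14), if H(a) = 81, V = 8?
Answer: 182259/52 ≈ 3505.0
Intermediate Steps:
L = -39 (L = -5*8 + 1 = -40 + 1 = -39)
z(j, q) = -25/4 + 69/j (z(j, q) = 100*(-1/16) + 69/j = -25/4 + 69/j)
G = 3513 (G = 81 - 1*(-3432) = 81 + 3432 = 3513)
G + z(L, -14) = 3513 + (-25/4 + 69/(-39)) = 3513 + (-25/4 + 69*(-1/39)) = 3513 + (-25/4 - 23/13) = 3513 - 417/52 = 182259/52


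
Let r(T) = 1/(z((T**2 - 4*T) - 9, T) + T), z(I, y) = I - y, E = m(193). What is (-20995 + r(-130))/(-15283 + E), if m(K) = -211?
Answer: 182771972/134883017 ≈ 1.3550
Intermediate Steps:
E = -211
r(T) = 1/(-9 + T**2 - 4*T) (r(T) = 1/((((T**2 - 4*T) - 9) - T) + T) = 1/(((-9 + T**2 - 4*T) - T) + T) = 1/((-9 + T**2 - 5*T) + T) = 1/(-9 + T**2 - 4*T))
(-20995 + r(-130))/(-15283 + E) = (-20995 + 1/(-9 + (-130)**2 - 4*(-130)))/(-15283 - 211) = (-20995 + 1/(-9 + 16900 + 520))/(-15494) = (-20995 + 1/17411)*(-1/15494) = -365543944/17411*(-1/15494) = 182771972/134883017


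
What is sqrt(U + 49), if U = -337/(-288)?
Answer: sqrt(28898)/24 ≈ 7.0831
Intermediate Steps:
U = 337/288 (U = -337*(-1/288) = 337/288 ≈ 1.1701)
sqrt(U + 49) = sqrt(337/288 + 49) = sqrt(14449/288) = sqrt(28898)/24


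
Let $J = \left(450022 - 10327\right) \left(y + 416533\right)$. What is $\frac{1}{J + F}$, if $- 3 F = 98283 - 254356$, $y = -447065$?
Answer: $- \frac{3}{40274147147} \approx -7.449 \cdot 10^{-11}$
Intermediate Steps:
$J = -13424767740$ ($J = \left(450022 - 10327\right) \left(-447065 + 416533\right) = 439695 \left(-30532\right) = -13424767740$)
$F = \frac{156073}{3}$ ($F = - \frac{98283 - 254356}{3} = \left(- \frac{1}{3}\right) \left(-156073\right) = \frac{156073}{3} \approx 52024.0$)
$\frac{1}{J + F} = \frac{1}{-13424767740 + \frac{156073}{3}} = \frac{1}{- \frac{40274147147}{3}} = - \frac{3}{40274147147}$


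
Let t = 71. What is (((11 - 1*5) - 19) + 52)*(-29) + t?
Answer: -1060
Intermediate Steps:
(((11 - 1*5) - 19) + 52)*(-29) + t = (((11 - 1*5) - 19) + 52)*(-29) + 71 = (((11 - 5) - 19) + 52)*(-29) + 71 = ((6 - 19) + 52)*(-29) + 71 = (-13 + 52)*(-29) + 71 = 39*(-29) + 71 = -1131 + 71 = -1060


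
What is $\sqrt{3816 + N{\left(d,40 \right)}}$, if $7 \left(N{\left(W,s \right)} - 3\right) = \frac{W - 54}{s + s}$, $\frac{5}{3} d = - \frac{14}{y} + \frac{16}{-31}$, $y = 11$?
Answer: $\frac{\sqrt{87036877851}}{4774} \approx 61.797$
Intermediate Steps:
$d = - \frac{366}{341}$ ($d = \frac{3 \left(- \frac{14}{11} + \frac{16}{-31}\right)}{5} = \frac{3 \left(\left(-14\right) \frac{1}{11} + 16 \left(- \frac{1}{31}\right)\right)}{5} = \frac{3 \left(- \frac{14}{11} - \frac{16}{31}\right)}{5} = \frac{3}{5} \left(- \frac{610}{341}\right) = - \frac{366}{341} \approx -1.0733$)
$N{\left(W,s \right)} = 3 + \frac{-54 + W}{14 s}$ ($N{\left(W,s \right)} = 3 + \frac{\left(W - 54\right) \frac{1}{s + s}}{7} = 3 + \frac{\left(-54 + W\right) \frac{1}{2 s}}{7} = 3 + \frac{\frac{1}{2} \frac{1}{s} \left(-54 + W\right)}{7} = 3 + \frac{-54 + W}{14 s}$)
$\sqrt{3816 + N{\left(d,40 \right)}} = \sqrt{3816 + \frac{-54 - \frac{366}{341} + 42 \cdot 40}{14 \cdot 40}} = \sqrt{3816 + \frac{1}{14} \cdot \frac{1}{40} \left(-54 - \frac{366}{341} + 1680\right)} = \sqrt{3816 + \frac{1}{14} \cdot \frac{1}{40} \cdot \frac{554100}{341}} = \sqrt{3816 + \frac{27705}{9548}} = \sqrt{\frac{36462873}{9548}} = \frac{\sqrt{87036877851}}{4774}$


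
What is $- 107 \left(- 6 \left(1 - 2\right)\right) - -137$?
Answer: $-505$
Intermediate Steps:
$- 107 \left(- 6 \left(1 - 2\right)\right) - -137 = - 107 \left(\left(-6\right) \left(-1\right)\right) + 137 = \left(-107\right) 6 + 137 = -642 + 137 = -505$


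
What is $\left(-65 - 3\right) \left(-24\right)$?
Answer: $1632$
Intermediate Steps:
$\left(-65 - 3\right) \left(-24\right) = \left(-68\right) \left(-24\right) = 1632$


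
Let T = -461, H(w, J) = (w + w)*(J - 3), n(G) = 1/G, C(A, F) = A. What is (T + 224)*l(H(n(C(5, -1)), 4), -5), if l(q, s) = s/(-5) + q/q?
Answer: -474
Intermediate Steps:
H(w, J) = 2*w*(-3 + J) (H(w, J) = (2*w)*(-3 + J) = 2*w*(-3 + J))
l(q, s) = 1 - s/5 (l(q, s) = s*(-⅕) + 1 = -s/5 + 1 = 1 - s/5)
(T + 224)*l(H(n(C(5, -1)), 4), -5) = (-461 + 224)*(1 - ⅕*(-5)) = -237*(1 + 1) = -237*2 = -474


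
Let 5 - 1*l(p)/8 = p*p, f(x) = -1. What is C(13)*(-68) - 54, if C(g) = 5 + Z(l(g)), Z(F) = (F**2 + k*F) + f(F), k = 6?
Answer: -116516422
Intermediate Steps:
l(p) = 40 - 8*p**2 (l(p) = 40 - 8*p*p = 40 - 8*p**2)
Z(F) = -1 + F**2 + 6*F (Z(F) = (F**2 + 6*F) - 1 = -1 + F**2 + 6*F)
C(g) = 244 + (40 - 8*g**2)**2 - 48*g**2 (C(g) = 5 + (-1 + (40 - 8*g**2)**2 + 6*(40 - 8*g**2)) = 5 + (-1 + (40 - 8*g**2)**2 + (240 - 48*g**2)) = 5 + (239 + (40 - 8*g**2)**2 - 48*g**2) = 244 + (40 - 8*g**2)**2 - 48*g**2)
C(13)*(-68) - 54 = (1844 - 688*13**2 + 64*13**4)*(-68) - 54 = (1844 - 688*169 + 64*28561)*(-68) - 54 = (1844 - 116272 + 1827904)*(-68) - 54 = 1713476*(-68) - 54 = -116516368 - 54 = -116516422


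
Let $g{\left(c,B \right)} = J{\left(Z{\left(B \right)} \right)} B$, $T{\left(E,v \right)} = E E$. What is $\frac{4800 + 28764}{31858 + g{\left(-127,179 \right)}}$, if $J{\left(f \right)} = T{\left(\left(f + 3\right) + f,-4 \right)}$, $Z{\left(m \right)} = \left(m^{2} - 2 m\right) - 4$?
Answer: $\frac{11188}{239538784439} \approx 4.6706 \cdot 10^{-8}$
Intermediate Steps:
$Z{\left(m \right)} = -4 + m^{2} - 2 m$
$T{\left(E,v \right)} = E^{2}$
$J{\left(f \right)} = \left(3 + 2 f\right)^{2}$ ($J{\left(f \right)} = \left(\left(f + 3\right) + f\right)^{2} = \left(\left(3 + f\right) + f\right)^{2} = \left(3 + 2 f\right)^{2}$)
$g{\left(c,B \right)} = B \left(-5 - 4 B + 2 B^{2}\right)^{2}$ ($g{\left(c,B \right)} = \left(3 + 2 \left(-4 + B^{2} - 2 B\right)\right)^{2} B = \left(3 - \left(8 - 2 B^{2} + 4 B\right)\right)^{2} B = \left(-5 - 4 B + 2 B^{2}\right)^{2} B = B \left(-5 - 4 B + 2 B^{2}\right)^{2}$)
$\frac{4800 + 28764}{31858 + g{\left(-127,179 \right)}} = \frac{4800 + 28764}{31858 + 179 \left(5 - 2 \cdot 179^{2} + 4 \cdot 179\right)^{2}} = \frac{33564}{31858 + 179 \left(5 - 64082 + 716\right)^{2}} = \frac{33564}{31858 + 179 \left(-63361\right)^{2}} = \frac{33564}{31858 + 179 \cdot 4014616321} = \frac{33564}{31858 + 718616321459} = \frac{33564}{718616353317} = 33564 \cdot \frac{1}{718616353317} = \frac{11188}{239538784439}$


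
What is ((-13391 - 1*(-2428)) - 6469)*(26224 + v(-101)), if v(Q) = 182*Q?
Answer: -136701744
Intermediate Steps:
((-13391 - 1*(-2428)) - 6469)*(26224 + v(-101)) = ((-13391 - 1*(-2428)) - 6469)*(26224 + 182*(-101)) = ((-13391 + 2428) - 6469)*(26224 - 18382) = (-10963 - 6469)*7842 = -17432*7842 = -136701744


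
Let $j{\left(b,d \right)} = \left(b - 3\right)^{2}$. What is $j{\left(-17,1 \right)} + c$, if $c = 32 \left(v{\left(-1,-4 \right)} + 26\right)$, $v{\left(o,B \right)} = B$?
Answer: $1104$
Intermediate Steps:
$j{\left(b,d \right)} = \left(-3 + b\right)^{2}$
$c = 704$ ($c = 32 \left(-4 + 26\right) = 32 \cdot 22 = 704$)
$j{\left(-17,1 \right)} + c = \left(-3 - 17\right)^{2} + 704 = \left(-20\right)^{2} + 704 = 400 + 704 = 1104$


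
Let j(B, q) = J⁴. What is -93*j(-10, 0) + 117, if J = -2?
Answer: -1371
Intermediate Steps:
j(B, q) = 16 (j(B, q) = (-2)⁴ = 16)
-93*j(-10, 0) + 117 = -93*16 + 117 = -1488 + 117 = -1371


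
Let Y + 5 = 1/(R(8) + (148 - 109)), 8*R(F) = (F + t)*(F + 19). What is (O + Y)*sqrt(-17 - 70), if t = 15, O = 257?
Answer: 235124*I*sqrt(87)/933 ≈ 2350.6*I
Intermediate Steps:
R(F) = (15 + F)*(19 + F)/8 (R(F) = ((F + 15)*(F + 19))/8 = ((15 + F)*(19 + F))/8 = (15 + F)*(19 + F)/8)
Y = -4657/933 (Y = -5 + 1/((285/8 + (1/8)*8**2 + (17/4)*8) + (148 - 109)) = -5 + 1/((285/8 + (1/8)*64 + 34) + 39) = -5 + 1/((285/8 + 8 + 34) + 39) = -5 + 1/(621/8 + 39) = -5 + 1/(933/8) = -5 + 8/933 = -4657/933 ≈ -4.9914)
(O + Y)*sqrt(-17 - 70) = (257 - 4657/933)*sqrt(-17 - 70) = 235124*sqrt(-87)/933 = 235124*(I*sqrt(87))/933 = 235124*I*sqrt(87)/933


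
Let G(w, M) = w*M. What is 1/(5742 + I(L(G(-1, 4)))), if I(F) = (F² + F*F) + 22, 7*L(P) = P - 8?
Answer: 49/282724 ≈ 0.00017331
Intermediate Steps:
G(w, M) = M*w
L(P) = -8/7 + P/7 (L(P) = (P - 8)/7 = (-8 + P)/7 = -8/7 + P/7)
I(F) = 22 + 2*F² (I(F) = (F² + F²) + 22 = 2*F² + 22 = 22 + 2*F²)
1/(5742 + I(L(G(-1, 4)))) = 1/(5742 + (22 + 2*(-8/7 + (4*(-1))/7)²)) = 1/(5742 + (22 + 2*(-8/7 + (⅐)*(-4))²)) = 1/(5742 + (22 + 2*(-8/7 - 4/7)²)) = 1/(5742 + (22 + 2*(-12/7)²)) = 1/(5742 + (22 + 2*(144/49))) = 1/(5742 + (22 + 288/49)) = 1/(5742 + 1366/49) = 1/(282724/49) = 49/282724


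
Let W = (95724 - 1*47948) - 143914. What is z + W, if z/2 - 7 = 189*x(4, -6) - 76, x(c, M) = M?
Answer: -98544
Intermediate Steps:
z = -2406 (z = 14 + 2*(189*(-6) - 76) = 14 + 2*(-1134 - 76) = 14 + 2*(-1210) = 14 - 2420 = -2406)
W = -96138 (W = (95724 - 47948) - 143914 = 47776 - 143914 = -96138)
z + W = -2406 - 96138 = -98544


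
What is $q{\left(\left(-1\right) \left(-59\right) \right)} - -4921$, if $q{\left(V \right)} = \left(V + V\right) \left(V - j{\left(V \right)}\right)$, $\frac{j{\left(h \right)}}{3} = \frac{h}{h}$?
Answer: $11529$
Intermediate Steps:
$j{\left(h \right)} = 3$ ($j{\left(h \right)} = 3 \frac{h}{h} = 3 \cdot 1 = 3$)
$q{\left(V \right)} = 2 V \left(-3 + V\right)$ ($q{\left(V \right)} = \left(V + V\right) \left(V - 3\right) = 2 V \left(V - 3\right) = 2 V \left(-3 + V\right)$)
$q{\left(\left(-1\right) \left(-59\right) \right)} - -4921 = 2 \left(\left(-1\right) \left(-59\right)\right) \left(-3 - -59\right) - -4921 = 2 \cdot 59 \left(-3 + 59\right) + 4921 = 2 \cdot 59 \cdot 56 + 4921 = 6608 + 4921 = 11529$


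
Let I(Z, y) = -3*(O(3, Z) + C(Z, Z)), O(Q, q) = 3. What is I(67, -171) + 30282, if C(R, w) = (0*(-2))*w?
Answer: 30273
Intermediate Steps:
C(R, w) = 0 (C(R, w) = 0*w = 0)
I(Z, y) = -9 (I(Z, y) = -3*(3 + 0) = -3*3 = -9)
I(67, -171) + 30282 = -9 + 30282 = 30273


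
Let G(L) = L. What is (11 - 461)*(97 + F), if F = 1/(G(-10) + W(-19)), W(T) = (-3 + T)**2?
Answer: -3448425/79 ≈ -43651.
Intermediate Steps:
F = 1/474 (F = 1/(-10 + (-3 - 19)**2) = 1/(-10 + (-22)**2) = 1/(-10 + 484) = 1/474 ≈ 0.0021097)
(11 - 461)*(97 + F) = (11 - 461)*(97 + 1/474) = -450*45979/474 = -3448425/79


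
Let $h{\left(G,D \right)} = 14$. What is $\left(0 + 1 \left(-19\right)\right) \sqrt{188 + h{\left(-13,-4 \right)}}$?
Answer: $- 19 \sqrt{202} \approx -270.04$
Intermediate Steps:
$\left(0 + 1 \left(-19\right)\right) \sqrt{188 + h{\left(-13,-4 \right)}} = \left(0 + 1 \left(-19\right)\right) \sqrt{188 + 14} = \left(0 - 19\right) \sqrt{202} = - 19 \sqrt{202}$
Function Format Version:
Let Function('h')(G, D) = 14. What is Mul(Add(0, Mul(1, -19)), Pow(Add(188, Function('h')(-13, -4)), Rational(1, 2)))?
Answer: Mul(-19, Pow(202, Rational(1, 2))) ≈ -270.04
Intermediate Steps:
Mul(Add(0, Mul(1, -19)), Pow(Add(188, Function('h')(-13, -4)), Rational(1, 2))) = Mul(Add(0, Mul(1, -19)), Pow(Add(188, 14), Rational(1, 2))) = Mul(Add(0, -19), Pow(202, Rational(1, 2))) = Mul(-19, Pow(202, Rational(1, 2)))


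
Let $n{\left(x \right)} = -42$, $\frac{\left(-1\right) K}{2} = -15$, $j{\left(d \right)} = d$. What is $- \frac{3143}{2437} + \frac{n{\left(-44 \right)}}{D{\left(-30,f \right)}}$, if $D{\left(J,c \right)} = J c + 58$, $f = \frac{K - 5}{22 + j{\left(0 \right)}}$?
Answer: $- \frac{1952503}{640931} \approx -3.0464$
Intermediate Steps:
$K = 30$ ($K = \left(-2\right) \left(-15\right) = 30$)
$f = \frac{25}{22}$ ($f = \frac{30 - 5}{22 + 0} = \frac{25}{22} \approx 1.1364$)
$D{\left(J,c \right)} = 58 + J c$
$- \frac{3143}{2437} + \frac{n{\left(-44 \right)}}{D{\left(-30,f \right)}} = - \frac{3143}{2437} - \frac{42}{58 - \frac{375}{11}} = \left(-3143\right) \frac{1}{2437} - \frac{42}{58 - \frac{375}{11}} = - \frac{3143}{2437} - \frac{42}{\frac{263}{11}} = - \frac{3143}{2437} - \frac{462}{263} = - \frac{1952503}{640931}$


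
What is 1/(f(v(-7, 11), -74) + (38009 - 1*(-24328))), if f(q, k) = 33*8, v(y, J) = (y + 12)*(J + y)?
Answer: 1/62601 ≈ 1.5974e-5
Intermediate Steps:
v(y, J) = (12 + y)*(J + y)
f(q, k) = 264
1/(f(v(-7, 11), -74) + (38009 - 1*(-24328))) = 1/(264 + (38009 - 1*(-24328))) = 1/(264 + (38009 + 24328)) = 1/(264 + 62337) = 1/62601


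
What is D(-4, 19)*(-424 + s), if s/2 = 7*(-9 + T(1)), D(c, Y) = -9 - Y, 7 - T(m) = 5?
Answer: 14616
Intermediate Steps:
T(m) = 2 (T(m) = 7 - 1*5 = 7 - 5 = 2)
s = -98 (s = 2*(7*(-9 + 2)) = 2*(7*(-7)) = 2*(-49) = -98)
D(-4, 19)*(-424 + s) = (-9 - 1*19)*(-424 - 98) = (-9 - 19)*(-522) = -28*(-522) = 14616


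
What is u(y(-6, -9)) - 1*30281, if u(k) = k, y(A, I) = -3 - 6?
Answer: -30290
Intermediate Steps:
y(A, I) = -9
u(y(-6, -9)) - 1*30281 = -9 - 1*30281 = -9 - 30281 = -30290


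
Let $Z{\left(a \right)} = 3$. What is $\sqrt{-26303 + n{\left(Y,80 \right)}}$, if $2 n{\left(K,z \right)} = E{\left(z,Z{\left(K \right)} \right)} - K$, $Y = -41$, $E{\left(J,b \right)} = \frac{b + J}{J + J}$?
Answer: $\frac{i \sqrt{42051585}}{40} \approx 162.12 i$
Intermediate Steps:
$E{\left(J,b \right)} = \frac{J + b}{2 J}$
$n{\left(K,z \right)} = - \frac{K}{2} + \frac{3 + z}{4 z}$ ($n{\left(K,z \right)} = \frac{\frac{z + 3}{2 z} - K}{2} = \frac{\frac{3 + z}{2 z} - K}{2} = \frac{- K + \frac{3 + z}{2 z}}{2} = - \frac{K}{2} + \frac{3 + z}{4 z}$)
$\sqrt{-26303 + n{\left(Y,80 \right)}} = \sqrt{-26303 + \frac{3 + 80 - \left(-82\right) 80}{4 \cdot 80}} = \sqrt{-26303 + \frac{1}{4} \cdot \frac{1}{80} \left(3 + 80 + 6560\right)} = \sqrt{-26303 + \frac{1}{4} \cdot \frac{1}{80} \cdot 6643} = \sqrt{-26303 + \frac{6643}{320}} = \sqrt{- \frac{8410317}{320}} = \frac{i \sqrt{42051585}}{40}$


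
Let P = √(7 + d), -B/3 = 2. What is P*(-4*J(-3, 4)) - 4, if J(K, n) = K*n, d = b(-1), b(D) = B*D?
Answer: -4 + 48*√13 ≈ 169.07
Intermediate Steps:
B = -6 (B = -3*2 = -6)
b(D) = -6*D
d = 6 (d = -6*(-1) = 6)
P = √13 (P = √(7 + 6) = √13 ≈ 3.6056)
P*(-4*J(-3, 4)) - 4 = √13*(-(-12)*4) - 4 = √13*(-4*(-12)) - 4 = √13*48 - 4 = 48*√13 - 4 = -4 + 48*√13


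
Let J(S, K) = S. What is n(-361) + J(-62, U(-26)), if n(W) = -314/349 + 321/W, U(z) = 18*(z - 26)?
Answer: -8036701/125989 ≈ -63.789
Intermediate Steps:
U(z) = -468 + 18*z (U(z) = 18*(-26 + z) = -468 + 18*z)
n(W) = -314/349 + 321/W (n(W) = -314*1/349 + 321/W = -314/349 + 321/W)
n(-361) + J(-62, U(-26)) = (-314/349 + 321/(-361)) - 62 = (-314/349 + 321*(-1/361)) - 62 = (-314/349 - 321/361) - 62 = -225383/125989 - 62 = -8036701/125989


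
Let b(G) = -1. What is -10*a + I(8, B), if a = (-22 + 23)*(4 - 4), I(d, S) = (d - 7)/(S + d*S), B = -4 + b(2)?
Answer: -1/45 ≈ -0.022222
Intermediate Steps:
B = -5 (B = -4 - 1 = -5)
I(d, S) = (-7 + d)/(S + S*d)
a = 0 (a = 1*0 = 0)
-10*a + I(8, B) = -10*0 + (-7 + 8)/((-5)*(1 + 8)) = 0 - 1/5*1/9 = 0 - 1/5*1/9*1 = 0 - 1/45 = -1/45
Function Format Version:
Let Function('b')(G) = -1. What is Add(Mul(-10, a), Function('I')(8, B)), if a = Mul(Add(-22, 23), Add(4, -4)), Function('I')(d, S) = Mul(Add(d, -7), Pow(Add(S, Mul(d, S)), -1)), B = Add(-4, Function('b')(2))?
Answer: Rational(-1, 45) ≈ -0.022222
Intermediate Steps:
B = -5 (B = Add(-4, -1) = -5)
Function('I')(d, S) = Mul(Pow(Add(S, Mul(S, d)), -1), Add(-7, d)) (Function('I')(d, S) = Mul(Add(-7, d), Pow(Add(S, Mul(S, d)), -1)) = Mul(Pow(Add(S, Mul(S, d)), -1), Add(-7, d)))
a = 0 (a = Mul(1, 0) = 0)
Add(Mul(-10, a), Function('I')(8, B)) = Add(Mul(-10, 0), Mul(Pow(-5, -1), Pow(Add(1, 8), -1), Add(-7, 8))) = Add(0, Mul(Rational(-1, 5), Pow(9, -1), 1)) = Add(0, Mul(Rational(-1, 5), Rational(1, 9), 1)) = Add(0, Rational(-1, 45)) = Rational(-1, 45)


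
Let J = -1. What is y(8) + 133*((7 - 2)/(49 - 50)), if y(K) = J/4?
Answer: -2661/4 ≈ -665.25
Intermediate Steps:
y(K) = -¼ (y(K) = -1/4 = -1*¼ = -¼)
y(8) + 133*((7 - 2)/(49 - 50)) = -¼ + 133*((7 - 2)/(49 - 50)) = -¼ + 133*(5/(-1)) = -¼ + 133*(5*(-1)) = -¼ + 133*(-5) = -¼ - 665 = -2661/4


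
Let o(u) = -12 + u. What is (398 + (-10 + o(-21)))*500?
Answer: 177500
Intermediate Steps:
(398 + (-10 + o(-21)))*500 = (398 + (-10 + (-12 - 21)))*500 = (398 + (-10 - 33))*500 = (398 - 43)*500 = 355*500 = 177500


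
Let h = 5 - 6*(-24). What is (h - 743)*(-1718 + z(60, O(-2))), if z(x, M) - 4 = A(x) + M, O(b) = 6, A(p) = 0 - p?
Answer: 1050192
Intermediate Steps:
h = 149 (h = 5 + 144 = 149)
A(p) = -p
z(x, M) = 4 + M - x (z(x, M) = 4 + (-x + M) = 4 + (M - x) = 4 + M - x)
(h - 743)*(-1718 + z(60, O(-2))) = (149 - 743)*(-1718 + (4 + 6 - 1*60)) = -594*(-1718 + (4 + 6 - 60)) = -594*(-1718 - 50) = -594*(-1768) = 1050192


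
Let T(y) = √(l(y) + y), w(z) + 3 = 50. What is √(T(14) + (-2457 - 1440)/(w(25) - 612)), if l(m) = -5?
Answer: 2*√789870/565 ≈ 3.1460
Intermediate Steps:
w(z) = 47 (w(z) = -3 + 50 = 47)
T(y) = √(-5 + y)
√(T(14) + (-2457 - 1440)/(w(25) - 612)) = √(√(-5 + 14) + (-2457 - 1440)/(47 - 612)) = √(√9 - 3897/(-565)) = √(3 - 3897*(-1/565)) = √(3 + 3897/565) = √(5592/565) = 2*√789870/565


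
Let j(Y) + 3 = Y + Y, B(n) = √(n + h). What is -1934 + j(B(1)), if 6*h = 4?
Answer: -1937 + 2*√15/3 ≈ -1934.4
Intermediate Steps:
h = ⅔ (h = (⅙)*4 = ⅔ ≈ 0.66667)
B(n) = √(⅔ + n) (B(n) = √(n + ⅔) = √(⅔ + n))
j(Y) = -3 + 2*Y (j(Y) = -3 + (Y + Y) = -3 + 2*Y)
-1934 + j(B(1)) = -1934 + (-3 + 2*(√(6 + 9*1)/3)) = -1934 + (-3 + 2*(√(6 + 9)/3)) = -1934 + (-3 + 2*(√15/3)) = -1934 + (-3 + 2*√15/3) = -1937 + 2*√15/3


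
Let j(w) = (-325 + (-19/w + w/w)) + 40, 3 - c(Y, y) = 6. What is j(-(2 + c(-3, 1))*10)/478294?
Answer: -2859/4782940 ≈ -0.00059775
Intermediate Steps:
c(Y, y) = -3 (c(Y, y) = 3 - 1*6 = 3 - 6 = -3)
j(w) = -284 - 19/w (j(w) = (-325 + (-19/w + 1)) + 40 = (-325 + (1 - 19/w)) + 40 = (-324 - 19/w) + 40 = -284 - 19/w)
j(-(2 + c(-3, 1))*10)/478294 = (-284 - 19*(-1/(10*(2 - 3))))/478294 = (-284 - 19/(-1*(-1)*10))*(1/478294) = (-284 - 19/(1*10))*(1/478294) = (-284 - 19/10)*(1/478294) = -2859/10*1/478294 = -2859/4782940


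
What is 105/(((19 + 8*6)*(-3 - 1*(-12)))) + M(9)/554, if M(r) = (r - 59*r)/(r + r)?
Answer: 13561/111354 ≈ 0.12178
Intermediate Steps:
M(r) = -29 (M(r) = (-58*r)/((2*r)) = (-58*r)*(1/(2*r)) = -29)
105/(((19 + 8*6)*(-3 - 1*(-12)))) + M(9)/554 = 105/(((19 + 8*6)*(-3 - 1*(-12)))) - 29/554 = 105/(((19 + 48)*(-3 + 12))) - 29*1/554 = 105/((67*9)) - 29/554 = 105/603 - 29/554 = 105*(1/603) - 29/554 = 35/201 - 29/554 = 13561/111354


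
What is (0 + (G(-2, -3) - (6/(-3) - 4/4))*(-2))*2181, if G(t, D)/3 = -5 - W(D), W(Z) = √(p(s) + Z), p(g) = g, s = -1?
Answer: 52344 + 26172*I ≈ 52344.0 + 26172.0*I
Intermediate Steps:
W(Z) = √(-1 + Z)
G(t, D) = -15 - 3*√(-1 + D) (G(t, D) = 3*(-5 - √(-1 + D)) = -15 - 3*√(-1 + D))
(0 + (G(-2, -3) - (6/(-3) - 4/4))*(-2))*2181 = (0 + ((-15 - 3*√(-1 - 3)) - (6/(-3) - 4/4))*(-2))*2181 = (0 + ((-15 - 6*I) - (6*(-⅓) - 4*¼))*(-2))*2181 = (0 + ((-15 - 6*I) - (-2 - 1))*(-2))*2181 = (0 + ((-15 - 6*I) - 1*(-3))*(-2))*2181 = (0 + ((-15 - 6*I) + 3)*(-2))*2181 = (0 + (-12 - 6*I)*(-2))*2181 = (0 + (24 + 12*I))*2181 = (24 + 12*I)*2181 = 52344 + 26172*I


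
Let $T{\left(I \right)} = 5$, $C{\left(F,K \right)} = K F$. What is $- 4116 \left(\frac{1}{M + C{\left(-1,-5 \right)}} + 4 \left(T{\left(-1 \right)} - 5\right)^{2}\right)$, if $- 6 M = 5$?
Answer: $- \frac{24696}{25} \approx -987.84$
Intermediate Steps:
$C{\left(F,K \right)} = F K$
$M = - \frac{5}{6}$ ($M = \left(- \frac{1}{6}\right) 5 = - \frac{5}{6} \approx -0.83333$)
$- 4116 \left(\frac{1}{M + C{\left(-1,-5 \right)}} + 4 \left(T{\left(-1 \right)} - 5\right)^{2}\right) = - 4116 \left(\frac{1}{- \frac{5}{6} - -5} + 4 \left(5 - 5\right)^{2}\right) = - 4116 \left(\frac{1}{- \frac{5}{6} + 5} + 4 \cdot 0^{2}\right) = - 4116 \left(\frac{1}{\frac{25}{6}} + 4 \cdot 0\right) = - 4116 \left(\frac{6}{25} + 0\right) = \left(-4116\right) \frac{6}{25} = - \frac{24696}{25}$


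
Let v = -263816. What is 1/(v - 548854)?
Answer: -1/812670 ≈ -1.2305e-6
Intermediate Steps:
1/(v - 548854) = 1/(-263816 - 548854) = 1/(-812670) = -1/812670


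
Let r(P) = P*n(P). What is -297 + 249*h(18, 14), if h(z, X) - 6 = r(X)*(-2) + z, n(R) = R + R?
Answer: -189537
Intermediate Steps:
n(R) = 2*R
r(P) = 2*P**2 (r(P) = P*(2*P) = 2*P**2)
h(z, X) = 6 + z - 4*X**2 (h(z, X) = 6 + ((2*X**2)*(-2) + z) = 6 + (-4*X**2 + z) = 6 + (z - 4*X**2) = 6 + z - 4*X**2)
-297 + 249*h(18, 14) = -297 + 249*(6 + 18 - 4*14**2) = -297 + 249*(6 + 18 - 4*196) = -297 + 249*(6 + 18 - 784) = -297 + 249*(-760) = -297 - 189240 = -189537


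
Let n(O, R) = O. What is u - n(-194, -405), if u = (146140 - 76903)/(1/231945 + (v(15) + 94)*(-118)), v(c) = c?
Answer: 562696482301/2983276589 ≈ 188.62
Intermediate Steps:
u = -16059175965/2983276589 (u = (146140 - 76903)/(1/231945 + (15 + 94)*(-118)) = 69237/(1/231945 + 109*(-118)) = 69237/(1/231945 - 12862) = 69237/(-2983276589/231945) = 69237*(-231945/2983276589) = -16059175965/2983276589 ≈ -5.3831)
u - n(-194, -405) = -16059175965/2983276589 - 1*(-194) = -16059175965/2983276589 + 194 = 562696482301/2983276589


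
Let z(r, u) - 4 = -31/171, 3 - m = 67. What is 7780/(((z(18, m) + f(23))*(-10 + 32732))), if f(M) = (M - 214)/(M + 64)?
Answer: 1929051/13170605 ≈ 0.14647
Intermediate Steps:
m = -64 (m = 3 - 1*67 = 3 - 67 = -64)
f(M) = (-214 + M)/(64 + M)
z(r, u) = 653/171 (z(r, u) = 4 - 31/171 = 653/171)
7780/(((z(18, m) + f(23))*(-10 + 32732))) = 7780/(((653/171 + (-214 + 23)/(64 + 23))*(-10 + 32732))) = 7780/(((653/171 - 191/87)*32722)) = 7780/(((8050/4959)*32722)) = 7780/(263412100/4959) = 7780*(4959/263412100) = 1929051/13170605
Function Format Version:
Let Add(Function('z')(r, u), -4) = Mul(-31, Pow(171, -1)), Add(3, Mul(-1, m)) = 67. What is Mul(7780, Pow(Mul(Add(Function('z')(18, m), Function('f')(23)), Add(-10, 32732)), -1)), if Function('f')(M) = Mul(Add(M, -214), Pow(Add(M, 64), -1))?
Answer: Rational(1929051, 13170605) ≈ 0.14647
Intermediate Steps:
m = -64 (m = Add(3, Mul(-1, 67)) = Add(3, -67) = -64)
Function('f')(M) = Mul(Pow(Add(64, M), -1), Add(-214, M)) (Function('f')(M) = Mul(Add(-214, M), Pow(Add(64, M), -1)) = Mul(Pow(Add(64, M), -1), Add(-214, M)))
Function('z')(r, u) = Rational(653, 171) (Function('z')(r, u) = Add(4, Mul(-31, Pow(171, -1))) = Add(4, Mul(-31, Rational(1, 171))) = Add(4, Rational(-31, 171)) = Rational(653, 171))
Mul(7780, Pow(Mul(Add(Function('z')(18, m), Function('f')(23)), Add(-10, 32732)), -1)) = Mul(7780, Pow(Mul(Add(Rational(653, 171), Mul(Pow(Add(64, 23), -1), Add(-214, 23))), Add(-10, 32732)), -1)) = Mul(7780, Pow(Mul(Add(Rational(653, 171), Mul(Pow(87, -1), -191)), 32722), -1)) = Mul(7780, Pow(Mul(Add(Rational(653, 171), Mul(Rational(1, 87), -191)), 32722), -1)) = Mul(7780, Pow(Mul(Add(Rational(653, 171), Rational(-191, 87)), 32722), -1)) = Mul(7780, Pow(Mul(Rational(8050, 4959), 32722), -1)) = Mul(7780, Pow(Rational(263412100, 4959), -1)) = Mul(7780, Rational(4959, 263412100)) = Rational(1929051, 13170605)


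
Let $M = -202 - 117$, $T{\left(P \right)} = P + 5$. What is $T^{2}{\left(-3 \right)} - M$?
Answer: $323$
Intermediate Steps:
$T{\left(P \right)} = 5 + P$
$M = -319$ ($M = -202 - 117 = -319$)
$T^{2}{\left(-3 \right)} - M = \left(5 - 3\right)^{2} - -319 = 2^{2} + 319 = 4 + 319 = 323$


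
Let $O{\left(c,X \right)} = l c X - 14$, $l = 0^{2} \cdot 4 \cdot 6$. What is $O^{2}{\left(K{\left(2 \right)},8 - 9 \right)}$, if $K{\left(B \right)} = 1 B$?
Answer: $196$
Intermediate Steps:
$K{\left(B \right)} = B$
$l = 0$ ($l = 0 \cdot 4 \cdot 6 = 0 \cdot 6 = 0$)
$O{\left(c,X \right)} = -14$ ($O{\left(c,X \right)} = 0 c X - 14 = 0 X - 14 = 0 - 14 = -14$)
$O^{2}{\left(K{\left(2 \right)},8 - 9 \right)} = \left(-14\right)^{2} = 196$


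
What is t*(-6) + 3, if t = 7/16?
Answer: 3/8 ≈ 0.37500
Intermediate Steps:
t = 7/16 (t = 7*(1/16) = 7/16 ≈ 0.43750)
t*(-6) + 3 = (7/16)*(-6) + 3 = -21/8 + 3 = 3/8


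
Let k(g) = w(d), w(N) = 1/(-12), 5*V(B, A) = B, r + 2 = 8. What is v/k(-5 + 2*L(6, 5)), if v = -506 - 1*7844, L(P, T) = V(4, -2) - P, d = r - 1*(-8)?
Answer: 100200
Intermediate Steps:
r = 6 (r = -2 + 8 = 6)
V(B, A) = B/5
d = 14 (d = 6 - 1*(-8) = 6 + 8 = 14)
L(P, T) = 4/5 - P (L(P, T) = (1/5)*4 - P = 4/5 - P)
w(N) = -1/12
k(g) = -1/12
v = -8350 (v = -506 - 7844 = -8350)
v/k(-5 + 2*L(6, 5)) = -8350/(-1/12) = -8350*(-12) = 100200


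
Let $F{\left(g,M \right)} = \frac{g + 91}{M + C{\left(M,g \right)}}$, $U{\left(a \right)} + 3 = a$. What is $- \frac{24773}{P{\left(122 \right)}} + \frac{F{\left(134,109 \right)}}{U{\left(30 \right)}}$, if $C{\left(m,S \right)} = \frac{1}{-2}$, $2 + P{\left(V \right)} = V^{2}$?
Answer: $- \frac{2197589}{1384026} \approx -1.5878$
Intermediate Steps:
$P{\left(V \right)} = -2 + V^{2}$
$U{\left(a \right)} = -3 + a$
$C{\left(m,S \right)} = - \frac{1}{2}$
$F{\left(g,M \right)} = \frac{91 + g}{- \frac{1}{2} + M}$ ($F{\left(g,M \right)} = \frac{g + 91}{M - \frac{1}{2}} = \frac{91 + g}{- \frac{1}{2} + M}$)
$- \frac{24773}{P{\left(122 \right)}} + \frac{F{\left(134,109 \right)}}{U{\left(30 \right)}} = - \frac{24773}{-2 + 122^{2}} + \frac{2 \frac{1}{-1 + 2 \cdot 109} \left(91 + 134\right)}{-3 + 30} = - \frac{24773}{-2 + 14884} + \frac{2 \frac{1}{-1 + 218} \cdot 225}{27} = - \frac{24773}{14882} + 2 \cdot \frac{1}{217} \cdot 225 \cdot \frac{1}{27} = \left(-24773\right) \frac{1}{14882} + 2 \cdot \frac{1}{217} \cdot 225 \cdot \frac{1}{27} = - \frac{3539}{2126} + \frac{450}{217} \cdot \frac{1}{27} = - \frac{3539}{2126} + \frac{50}{651} = - \frac{2197589}{1384026}$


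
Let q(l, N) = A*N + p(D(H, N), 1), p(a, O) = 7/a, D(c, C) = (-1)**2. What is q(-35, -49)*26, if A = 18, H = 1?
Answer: -22750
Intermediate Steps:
D(c, C) = 1
q(l, N) = 7 + 18*N (q(l, N) = 18*N + 7/1 = 18*N + 7*1 = 18*N + 7 = 7 + 18*N)
q(-35, -49)*26 = (7 + 18*(-49))*26 = (7 - 882)*26 = -875*26 = -22750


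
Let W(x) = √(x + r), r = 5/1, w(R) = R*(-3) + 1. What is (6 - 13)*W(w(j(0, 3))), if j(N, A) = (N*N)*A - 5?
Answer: -7*√21 ≈ -32.078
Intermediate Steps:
j(N, A) = -5 + A*N² (j(N, A) = N²*A - 5 = A*N² - 5 = -5 + A*N²)
w(R) = 1 - 3*R (w(R) = -3*R + 1 = 1 - 3*R)
r = 5 (r = 5*1 = 5)
W(x) = √(5 + x) (W(x) = √(x + 5) = √(5 + x))
(6 - 13)*W(w(j(0, 3))) = (6 - 13)*√(5 + (1 - 3*(-5 + 3*0²))) = -7*√(5 + (1 - 3*(-5 + 3*0))) = -7*√(5 + (1 - 3*(-5 + 0))) = -7*√(5 + (1 - 3*(-5))) = -7*√(5 + (1 + 15)) = -7*√(5 + 16) = -7*√21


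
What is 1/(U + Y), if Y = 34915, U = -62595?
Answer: -1/27680 ≈ -3.6127e-5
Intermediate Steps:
1/(U + Y) = 1/(-62595 + 34915) = 1/(-27680) = -1/27680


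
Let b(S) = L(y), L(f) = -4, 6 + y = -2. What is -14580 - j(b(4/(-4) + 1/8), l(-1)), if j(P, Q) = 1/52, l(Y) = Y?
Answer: -758161/52 ≈ -14580.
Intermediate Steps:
y = -8 (y = -6 - 2 = -8)
b(S) = -4
j(P, Q) = 1/52
-14580 - j(b(4/(-4) + 1/8), l(-1)) = -14580 - 1*1/52 = -14580 - 1/52 = -758161/52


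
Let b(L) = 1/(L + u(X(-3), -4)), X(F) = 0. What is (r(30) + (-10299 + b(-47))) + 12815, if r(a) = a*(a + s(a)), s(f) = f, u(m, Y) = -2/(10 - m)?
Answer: 1018571/236 ≈ 4316.0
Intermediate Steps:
b(L) = 1/(-⅕ + L) (b(L) = 1/(L + 2/(-10 + 0)) = 1/(L + 2/(-10)) = 1/(L + 2*(-⅒)) = 1/(L - ⅕) = 1/(-⅕ + L))
r(a) = 2*a² (r(a) = a*(a + a) = a*(2*a) = 2*a²)
(r(30) + (-10299 + b(-47))) + 12815 = (2*30² + (-10299 + 5/(-1 + 5*(-47)))) + 12815 = (2*900 + (-10299 + 5/(-1 - 235))) + 12815 = (1800 + (-10299 + 5/(-236))) + 12815 = (1800 + (-10299 + 5*(-1/236))) + 12815 = (1800 + (-10299 - 5/236)) + 12815 = (1800 - 2430569/236) + 12815 = -2005769/236 + 12815 = 1018571/236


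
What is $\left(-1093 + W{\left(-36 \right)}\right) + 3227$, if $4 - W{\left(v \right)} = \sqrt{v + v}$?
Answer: $2138 - 6 i \sqrt{2} \approx 2138.0 - 8.4853 i$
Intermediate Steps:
$W{\left(v \right)} = 4 - \sqrt{2} \sqrt{v}$ ($W{\left(v \right)} = 4 - \sqrt{v + v} = 4 - \sqrt{2 v} = 4 - \sqrt{2} \sqrt{v}$)
$\left(-1093 + W{\left(-36 \right)}\right) + 3227 = \left(-1093 + \left(4 - \sqrt{2} \sqrt{-36}\right)\right) + 3227 = \left(-1093 + \left(4 - \sqrt{2} \cdot 6 i\right)\right) + 3227 = \left(-1093 + \left(4 - 6 i \sqrt{2}\right)\right) + 3227 = \left(-1089 - 6 i \sqrt{2}\right) + 3227 = 2138 - 6 i \sqrt{2}$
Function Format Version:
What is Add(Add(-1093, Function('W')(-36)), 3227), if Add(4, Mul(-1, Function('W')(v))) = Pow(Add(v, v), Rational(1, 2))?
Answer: Add(2138, Mul(-6, I, Pow(2, Rational(1, 2)))) ≈ Add(2138.0, Mul(-8.4853, I))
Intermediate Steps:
Function('W')(v) = Add(4, Mul(-1, Pow(2, Rational(1, 2)), Pow(v, Rational(1, 2)))) (Function('W')(v) = Add(4, Mul(-1, Pow(Add(v, v), Rational(1, 2)))) = Add(4, Mul(-1, Pow(Mul(2, v), Rational(1, 2)))) = Add(4, Mul(-1, Mul(Pow(2, Rational(1, 2)), Pow(v, Rational(1, 2))))) = Add(4, Mul(-1, Pow(2, Rational(1, 2)), Pow(v, Rational(1, 2)))))
Add(Add(-1093, Function('W')(-36)), 3227) = Add(Add(-1093, Add(4, Mul(-1, Pow(2, Rational(1, 2)), Pow(-36, Rational(1, 2))))), 3227) = Add(Add(-1093, Add(4, Mul(-1, Pow(2, Rational(1, 2)), Mul(6, I)))), 3227) = Add(Add(-1093, Add(4, Mul(-6, I, Pow(2, Rational(1, 2))))), 3227) = Add(Add(-1089, Mul(-6, I, Pow(2, Rational(1, 2)))), 3227) = Add(2138, Mul(-6, I, Pow(2, Rational(1, 2))))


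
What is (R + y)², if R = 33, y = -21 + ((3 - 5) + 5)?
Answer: 225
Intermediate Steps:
y = -18 (y = -21 + (-2 + 5) = -21 + 3 = -18)
(R + y)² = (33 - 18)² = 15² = 225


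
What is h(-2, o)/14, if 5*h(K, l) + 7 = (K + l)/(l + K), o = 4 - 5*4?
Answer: -3/35 ≈ -0.085714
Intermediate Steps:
o = -16 (o = 4 - 20 = -16)
h(K, l) = -6/5 (h(K, l) = -7/5 + ((K + l)/(l + K))/5 = -7/5 + ((K + l)/(K + l))/5 = -7/5 + (⅕)*1 = -7/5 + ⅕ = -6/5)
h(-2, o)/14 = -6/5/14 = -6/5*1/14 = -3/35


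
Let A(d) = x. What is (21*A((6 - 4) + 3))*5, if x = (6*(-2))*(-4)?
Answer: 5040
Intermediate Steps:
x = 48 (x = -12*(-4) = 48)
A(d) = 48
(21*A((6 - 4) + 3))*5 = (21*48)*5 = 1008*5 = 5040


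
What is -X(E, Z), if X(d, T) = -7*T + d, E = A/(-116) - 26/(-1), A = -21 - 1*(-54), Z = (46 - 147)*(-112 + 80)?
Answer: 2621401/116 ≈ 22598.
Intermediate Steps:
Z = 3232 (Z = -101*(-32) = 3232)
A = 33 (A = -21 + 54 = 33)
E = 2983/116 (E = 33/(-116) - 26/(-1) = 33*(-1/116) - 26*(-1) = -33/116 + 26 = 2983/116 ≈ 25.716)
X(d, T) = d - 7*T
-X(E, Z) = -(2983/116 - 7*3232) = -(2983/116 - 22624) = -1*(-2621401/116) = 2621401/116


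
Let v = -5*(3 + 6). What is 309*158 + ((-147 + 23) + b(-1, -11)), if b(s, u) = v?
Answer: 48653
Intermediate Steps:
v = -45 (v = -5*9 = -45)
b(s, u) = -45
309*158 + ((-147 + 23) + b(-1, -11)) = 309*158 + ((-147 + 23) - 45) = 48822 + (-124 - 45) = 48822 - 169 = 48653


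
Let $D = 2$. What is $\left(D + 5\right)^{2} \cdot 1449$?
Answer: $71001$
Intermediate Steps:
$\left(D + 5\right)^{2} \cdot 1449 = \left(2 + 5\right)^{2} \cdot 1449 = 7^{2} \cdot 1449 = 49 \cdot 1449 = 71001$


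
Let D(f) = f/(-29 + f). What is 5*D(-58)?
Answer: 10/3 ≈ 3.3333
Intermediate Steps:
5*D(-58) = 5*(-58/(-29 - 58)) = 5*(-58/(-87)) = 5*(-58*(-1/87)) = 5*(⅔) = 10/3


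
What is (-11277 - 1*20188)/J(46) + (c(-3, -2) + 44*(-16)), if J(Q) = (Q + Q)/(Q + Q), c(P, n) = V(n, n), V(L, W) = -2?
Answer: -32171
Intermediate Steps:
c(P, n) = -2
J(Q) = 1 (J(Q) = (2*Q)/((2*Q)) = (2*Q)*(1/(2*Q)) = 1)
(-11277 - 1*20188)/J(46) + (c(-3, -2) + 44*(-16)) = (-11277 - 1*20188)/1 + (-2 + 44*(-16)) = (-11277 - 20188)*1 + (-2 - 704) = -31465*1 - 706 = -31465 - 706 = -32171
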